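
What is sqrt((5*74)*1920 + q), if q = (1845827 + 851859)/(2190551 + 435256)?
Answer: sqrt(4898117333450072202)/2625807 ≈ 842.85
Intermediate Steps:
q = 2697686/2625807 ≈ 1.0274
sqrt((5*74)*1920 + q) = sqrt((5*74)*1920 + 2697686/2625807) = sqrt(370*1920 + 2697686/2625807) = sqrt(710400 + 2697686/2625807) = sqrt(1865375990486/2625807) = sqrt(4898117333450072202)/2625807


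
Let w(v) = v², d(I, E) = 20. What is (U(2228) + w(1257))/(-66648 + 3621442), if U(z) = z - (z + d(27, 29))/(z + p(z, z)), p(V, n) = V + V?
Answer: 2643984305/5940060774 ≈ 0.44511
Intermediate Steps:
p(V, n) = 2*V
U(z) = z - (20 + z)/(3*z) (U(z) = z - (z + 20)/(z + 2*z) = z - (20 + z)/(3*z))
(U(2228) + w(1257))/(-66648 + 3621442) = ((-⅓ + 2228 - 20/3/2228) + 1257²)/(-66648 + 3621442) = ((-⅓ + 2228 - 20/3*1/2228) + 1580049)/3554794 = ((-⅓ + 2228 - 5/1671) + 1580049)*(1/3554794) = (3722426/1671 + 1580049)*(1/3554794) = (2643984305/1671)*(1/3554794) = 2643984305/5940060774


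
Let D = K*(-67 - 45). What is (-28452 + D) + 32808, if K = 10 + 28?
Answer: 100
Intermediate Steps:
K = 38
D = -4256 (D = 38*(-67 - 45) = 38*(-112) = -4256)
(-28452 + D) + 32808 = (-28452 - 4256) + 32808 = -32708 + 32808 = 100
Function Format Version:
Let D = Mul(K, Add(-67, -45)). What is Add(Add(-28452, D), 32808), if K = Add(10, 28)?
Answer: 100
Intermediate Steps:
K = 38
D = -4256 (D = Mul(38, Add(-67, -45)) = Mul(38, -112) = -4256)
Add(Add(-28452, D), 32808) = Add(Add(-28452, -4256), 32808) = Add(-32708, 32808) = 100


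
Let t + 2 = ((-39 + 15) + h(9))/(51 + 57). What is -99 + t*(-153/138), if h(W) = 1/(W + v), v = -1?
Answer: -1278929/13248 ≈ -96.537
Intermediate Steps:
h(W) = 1/(-1 + W) (h(W) = 1/(W - 1) = 1/(-1 + W))
t = -1919/864 (t = -2 + ((-39 + 15) + 1/(-1 + 9))/(51 + 57) = -2 + (-24 + 1/8)/108 = -2 + (-24 + ⅛)*(1/108) = -2 - 191/8*1/108 = -2 - 191/864 = -1919/864 ≈ -2.2211)
-99 + t*(-153/138) = -99 - (-32623)/(96*138) = -99 - 1919/864*(-51/46) = -99 + 32623/13248 = -1278929/13248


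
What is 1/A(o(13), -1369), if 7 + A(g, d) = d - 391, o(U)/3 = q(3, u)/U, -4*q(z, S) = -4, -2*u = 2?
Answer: -1/1767 ≈ -0.00056593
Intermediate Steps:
u = -1 (u = -½*2 = -1)
q(z, S) = 1 (q(z, S) = -¼*(-4) = 1)
o(U) = 3/U (o(U) = 3*(1/U) = 3/U)
A(g, d) = -398 + d (A(g, d) = -7 + (d - 391) = -7 + (-391 + d) = -398 + d)
1/A(o(13), -1369) = 1/(-398 - 1369) = 1/(-1767) = -1/1767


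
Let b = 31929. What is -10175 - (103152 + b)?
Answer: -145256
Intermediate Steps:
-10175 - (103152 + b) = -10175 - (103152 + 31929) = -10175 - 1*135081 = -10175 - 135081 = -145256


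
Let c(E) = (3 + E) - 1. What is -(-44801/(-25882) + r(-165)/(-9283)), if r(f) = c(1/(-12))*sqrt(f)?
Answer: -44801/25882 + 23*I*sqrt(165)/111396 ≈ -1.731 + 0.0026522*I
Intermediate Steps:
c(E) = 2 + E
r(f) = 23*sqrt(f)/12 (r(f) = (2 + 1/(-12))*sqrt(f) = (2 - 1/12)*sqrt(f) = 23*sqrt(f)/12)
-(-44801/(-25882) + r(-165)/(-9283)) = -(-44801/(-25882) + (23*sqrt(-165)/12)/(-9283)) = -(-44801*(-1/25882) + (23*(I*sqrt(165))/12)*(-1/9283)) = -(44801/25882 + (23*I*sqrt(165)/12)*(-1/9283)) = -(44801/25882 - 23*I*sqrt(165)/111396) = -44801/25882 + 23*I*sqrt(165)/111396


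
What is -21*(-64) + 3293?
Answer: 4637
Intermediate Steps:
-21*(-64) + 3293 = 1344 + 3293 = 4637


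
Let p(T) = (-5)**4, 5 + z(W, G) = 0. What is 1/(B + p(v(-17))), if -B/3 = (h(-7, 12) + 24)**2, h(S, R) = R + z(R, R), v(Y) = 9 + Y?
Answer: -1/2258 ≈ -0.00044287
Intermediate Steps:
z(W, G) = -5 (z(W, G) = -5 + 0 = -5)
h(S, R) = -5 + R (h(S, R) = R - 5 = -5 + R)
p(T) = 625
B = -2883 (B = -3*((-5 + 12) + 24)**2 = -3*(7 + 24)**2 = -3*31**2 = -3*961 = -2883)
1/(B + p(v(-17))) = 1/(-2883 + 625) = 1/(-2258) = -1/2258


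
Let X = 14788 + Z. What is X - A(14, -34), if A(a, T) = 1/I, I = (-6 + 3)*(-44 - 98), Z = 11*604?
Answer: 9130031/426 ≈ 21432.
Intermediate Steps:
Z = 6644
I = 426 (I = -3*(-142) = 426)
A(a, T) = 1/426
X = 21432 (X = 14788 + 6644 = 21432)
X - A(14, -34) = 21432 - 1*1/426 = 21432 - 1/426 = 9130031/426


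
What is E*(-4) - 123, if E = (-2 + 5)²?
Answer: -159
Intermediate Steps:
E = 9 (E = 3² = 9)
E*(-4) - 123 = 9*(-4) - 123 = -36 - 123 = -159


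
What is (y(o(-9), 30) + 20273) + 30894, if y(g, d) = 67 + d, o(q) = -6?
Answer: 51264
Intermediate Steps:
(y(o(-9), 30) + 20273) + 30894 = ((67 + 30) + 20273) + 30894 = (97 + 20273) + 30894 = 20370 + 30894 = 51264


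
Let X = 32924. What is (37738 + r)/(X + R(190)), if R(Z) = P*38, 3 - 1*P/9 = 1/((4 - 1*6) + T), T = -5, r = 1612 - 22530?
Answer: 29435/59498 ≈ 0.49472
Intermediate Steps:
r = -20918
P = 198/7 (P = 27 - 9/((4 - 1*6) - 5) = 27 - 9/((4 - 6) - 5) = 27 - 9/(-2 - 5) = 27 - 9/(-7) = 27 - 9*(-⅐) = 27 + 9/7 = 198/7 ≈ 28.286)
R(Z) = 7524/7 (R(Z) = (198/7)*38 = 7524/7)
(37738 + r)/(X + R(190)) = (37738 - 20918)/(32924 + 7524/7) = 16820/(237992/7) = 16820*(7/237992) = 29435/59498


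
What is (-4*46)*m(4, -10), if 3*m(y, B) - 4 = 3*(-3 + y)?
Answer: -1288/3 ≈ -429.33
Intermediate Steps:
m(y, B) = -5/3 + y (m(y, B) = 4/3 + (3*(-3 + y))/3 = 4/3 + (-9 + 3*y)/3 = 4/3 + (-3 + y) = -5/3 + y)
(-4*46)*m(4, -10) = (-4*46)*(-5/3 + 4) = -184*7/3 = -1288/3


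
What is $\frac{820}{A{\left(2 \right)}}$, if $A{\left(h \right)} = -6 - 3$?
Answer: $- \frac{820}{9} \approx -91.111$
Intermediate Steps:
$A{\left(h \right)} = -9$
$\frac{820}{A{\left(2 \right)}} = \frac{820}{-9} = 820 \left(- \frac{1}{9}\right) = - \frac{820}{9}$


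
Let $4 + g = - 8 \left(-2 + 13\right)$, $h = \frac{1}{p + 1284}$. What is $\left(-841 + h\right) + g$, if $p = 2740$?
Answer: $- \frac{3754391}{4024} \approx -933.0$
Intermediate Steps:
$h = \frac{1}{4024}$ ($h = \frac{1}{2740 + 1284} = \frac{1}{4024} \approx 0.00024851$)
$g = -92$ ($g = -4 - 8 \left(-2 + 13\right) = -4 - 88 = -92$)
$\left(-841 + h\right) + g = \left(-841 + \frac{1}{4024}\right) - 92 = - \frac{3384183}{4024} - 92 = - \frac{3754391}{4024}$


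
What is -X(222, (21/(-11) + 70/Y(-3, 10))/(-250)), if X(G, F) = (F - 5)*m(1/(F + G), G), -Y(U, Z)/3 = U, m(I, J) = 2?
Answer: 124331/12375 ≈ 10.047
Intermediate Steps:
Y(U, Z) = -3*U
X(G, F) = -10 + 2*F (X(G, F) = (F - 5)*2 = (-5 + F)*2 = -10 + 2*F)
-X(222, (21/(-11) + 70/Y(-3, 10))/(-250)) = -(-10 + 2*((21/(-11) + 70/((-3*(-3))))/(-250))) = -(-10 + 2*((21*(-1/11) + 70/9)*(-1/250))) = -(-10 + 2*((-21/11 + 70*(1/9))*(-1/250))) = -(-10 + 2*((-21/11 + 70/9)*(-1/250))) = -(-10 + 2*((581/99)*(-1/250))) = -(-10 + 2*(-581/24750)) = -(-10 - 581/12375) = -1*(-124331/12375) = 124331/12375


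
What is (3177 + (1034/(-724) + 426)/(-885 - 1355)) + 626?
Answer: 616724589/162176 ≈ 3802.8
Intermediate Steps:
(3177 + (1034/(-724) + 426)/(-885 - 1355)) + 626 = (3177 + (1034*(-1/724) + 426)/(-2240)) + 626 = (3177 + (-517/362 + 426)*(-1/2240)) + 626 = (3177 + (153695/362)*(-1/2240)) + 626 = (3177 - 30739/162176) + 626 = 515202413/162176 + 626 = 616724589/162176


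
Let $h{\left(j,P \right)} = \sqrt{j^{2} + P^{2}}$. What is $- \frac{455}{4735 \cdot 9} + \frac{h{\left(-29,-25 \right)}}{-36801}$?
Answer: $- \frac{91}{8523} - \frac{\sqrt{1466}}{36801} \approx -0.011717$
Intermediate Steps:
$h{\left(j,P \right)} = \sqrt{P^{2} + j^{2}}$
$- \frac{455}{4735 \cdot 9} + \frac{h{\left(-29,-25 \right)}}{-36801} = - \frac{455}{4735 \cdot 9} + \frac{\sqrt{\left(-25\right)^{2} + \left(-29\right)^{2}}}{-36801} = - \frac{455}{42615} + \sqrt{625 + 841} \left(- \frac{1}{36801}\right) = \left(-455\right) \frac{1}{42615} + \sqrt{1466} \left(- \frac{1}{36801}\right) = - \frac{91}{8523} - \frac{\sqrt{1466}}{36801}$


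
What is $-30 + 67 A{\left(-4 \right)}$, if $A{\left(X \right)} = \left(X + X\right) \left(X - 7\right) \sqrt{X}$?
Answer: $-30 + 11792 i \approx -30.0 + 11792.0 i$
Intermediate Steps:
$A{\left(X \right)} = 2 X^{\frac{3}{2}} \left(-7 + X\right)$ ($A{\left(X \right)} = 2 X \left(-7 + X\right) \sqrt{X} = 2 X^{\frac{3}{2}} \left(-7 + X\right)$)
$-30 + 67 A{\left(-4 \right)} = -30 + 67 \cdot 2 \left(-4\right)^{\frac{3}{2}} \left(-7 - 4\right) = -30 + 67 \cdot 2 \left(- 8 i\right) \left(-11\right) = -30 + 67 \cdot 176 i = -30 + 11792 i$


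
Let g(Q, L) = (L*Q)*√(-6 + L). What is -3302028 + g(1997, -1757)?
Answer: -3302028 - 3508729*I*√1763 ≈ -3.302e+6 - 1.4732e+8*I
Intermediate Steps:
g(Q, L) = L*Q*√(-6 + L)
-3302028 + g(1997, -1757) = -3302028 - 1757*1997*√(-6 - 1757) = -3302028 - 1757*1997*√(-1763) = -3302028 - 1757*1997*I*√1763 = -3302028 - 3508729*I*√1763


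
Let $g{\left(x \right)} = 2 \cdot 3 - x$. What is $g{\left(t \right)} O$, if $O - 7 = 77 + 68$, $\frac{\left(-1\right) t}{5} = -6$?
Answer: $-3648$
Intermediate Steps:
$t = 30$ ($t = \left(-5\right) \left(-6\right) = 30$)
$g{\left(x \right)} = 6 - x$
$O = 152$ ($O = 7 + \left(77 + 68\right) = 7 + 145 = 152$)
$g{\left(t \right)} O = \left(6 - 30\right) 152 = \left(-24\right) 152 = -3648$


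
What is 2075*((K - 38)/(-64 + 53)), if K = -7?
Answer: 93375/11 ≈ 8488.6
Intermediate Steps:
2075*((K - 38)/(-64 + 53)) = 2075*((-7 - 38)/(-64 + 53)) = 2075*(-45/(-11)) = 2075*(-45*(-1/11)) = 2075*(45/11) = 93375/11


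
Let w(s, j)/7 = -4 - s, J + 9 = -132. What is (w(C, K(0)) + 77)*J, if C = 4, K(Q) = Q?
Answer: -2961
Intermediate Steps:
J = -141 (J = -9 - 132 = -141)
w(s, j) = -28 - 7*s (w(s, j) = 7*(-4 - s) = -28 - 7*s)
(w(C, K(0)) + 77)*J = ((-28 - 7*4) + 77)*(-141) = ((-28 - 28) + 77)*(-141) = (-56 + 77)*(-141) = 21*(-141) = -2961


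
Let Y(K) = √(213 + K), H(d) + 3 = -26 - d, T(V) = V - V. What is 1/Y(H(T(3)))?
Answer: √46/92 ≈ 0.073721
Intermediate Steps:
T(V) = 0
H(d) = -29 - d (H(d) = -3 + (-26 - d) = -29 - d)
1/Y(H(T(3))) = 1/(√(213 + (-29 - 1*0))) = 1/(√(213 + (-29 + 0))) = 1/(√(213 - 29)) = 1/(√184) = 1/(2*√46) = √46/92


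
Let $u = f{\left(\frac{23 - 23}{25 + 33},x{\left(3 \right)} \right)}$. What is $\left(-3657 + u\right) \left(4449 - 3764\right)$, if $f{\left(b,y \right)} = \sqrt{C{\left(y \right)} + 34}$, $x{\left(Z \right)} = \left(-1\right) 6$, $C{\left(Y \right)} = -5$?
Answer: $-2505045 + 685 \sqrt{29} \approx -2.5014 \cdot 10^{6}$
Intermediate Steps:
$x{\left(Z \right)} = -6$
$f{\left(b,y \right)} = \sqrt{29}$ ($f{\left(b,y \right)} = \sqrt{-5 + 34} = \sqrt{29}$)
$u = \sqrt{29} \approx 5.3852$
$\left(-3657 + u\right) \left(4449 - 3764\right) = \left(-3657 + \sqrt{29}\right) \left(4449 - 3764\right) = \left(-3657 + \sqrt{29}\right) 685 = -2505045 + 685 \sqrt{29}$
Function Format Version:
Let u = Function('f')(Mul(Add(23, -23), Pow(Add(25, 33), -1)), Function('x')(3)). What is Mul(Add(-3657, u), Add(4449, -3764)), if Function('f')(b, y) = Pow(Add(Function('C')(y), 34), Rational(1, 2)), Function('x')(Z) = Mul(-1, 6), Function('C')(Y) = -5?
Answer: Add(-2505045, Mul(685, Pow(29, Rational(1, 2)))) ≈ -2.5014e+6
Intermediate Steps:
Function('x')(Z) = -6
Function('f')(b, y) = Pow(29, Rational(1, 2)) (Function('f')(b, y) = Pow(Add(-5, 34), Rational(1, 2)) = Pow(29, Rational(1, 2)))
u = Pow(29, Rational(1, 2)) ≈ 5.3852
Mul(Add(-3657, u), Add(4449, -3764)) = Mul(Add(-3657, Pow(29, Rational(1, 2))), Add(4449, -3764)) = Mul(Add(-3657, Pow(29, Rational(1, 2))), 685) = Add(-2505045, Mul(685, Pow(29, Rational(1, 2))))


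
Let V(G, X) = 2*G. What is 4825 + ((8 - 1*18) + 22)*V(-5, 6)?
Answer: 4705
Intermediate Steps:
4825 + ((8 - 1*18) + 22)*V(-5, 6) = 4825 + ((8 - 1*18) + 22)*(2*(-5)) = 4825 + ((8 - 18) + 22)*(-10) = 4825 + (-10 + 22)*(-10) = 4825 + 12*(-10) = 4825 - 120 = 4705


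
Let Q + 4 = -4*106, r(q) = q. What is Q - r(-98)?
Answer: -330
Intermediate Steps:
Q = -428 (Q = -4 - 4*106 = -4 - 424 = -428)
Q - r(-98) = -428 - 1*(-98) = -428 + 98 = -330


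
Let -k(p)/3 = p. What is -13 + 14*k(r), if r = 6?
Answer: -265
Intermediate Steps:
k(p) = -3*p
-13 + 14*k(r) = -13 + 14*(-3*6) = -13 + 14*(-18) = -13 - 252 = -265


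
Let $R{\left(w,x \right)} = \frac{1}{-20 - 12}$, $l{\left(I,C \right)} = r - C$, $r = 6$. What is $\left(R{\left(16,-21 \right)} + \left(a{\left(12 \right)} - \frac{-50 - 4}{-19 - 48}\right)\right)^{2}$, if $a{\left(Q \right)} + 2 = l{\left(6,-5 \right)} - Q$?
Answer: $\frac{67683529}{4596736} \approx 14.724$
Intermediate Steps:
$l{\left(I,C \right)} = 6 - C$
$a{\left(Q \right)} = 9 - Q$ ($a{\left(Q \right)} = -2 - \left(-11 + Q\right) = 9 - Q$)
$R{\left(w,x \right)} = - \frac{1}{32}$ ($R{\left(w,x \right)} = \frac{1}{-32} = - \frac{1}{32}$)
$\left(R{\left(16,-21 \right)} + \left(a{\left(12 \right)} - \frac{-50 - 4}{-19 - 48}\right)\right)^{2} = \left(- \frac{1}{32} + \left(\left(9 - 12\right) - \frac{-50 - 4}{-19 - 48}\right)\right)^{2} = \left(- \frac{1}{32} + \left(\left(9 - 12\right) - - \frac{54}{-67}\right)\right)^{2} = \left(- \frac{1}{32} - \left(3 - - \frac{54}{67}\right)\right)^{2} = \left(- \frac{1}{32} - \frac{255}{67}\right)^{2} = \left(- \frac{8227}{2144}\right)^{2} = \frac{67683529}{4596736}$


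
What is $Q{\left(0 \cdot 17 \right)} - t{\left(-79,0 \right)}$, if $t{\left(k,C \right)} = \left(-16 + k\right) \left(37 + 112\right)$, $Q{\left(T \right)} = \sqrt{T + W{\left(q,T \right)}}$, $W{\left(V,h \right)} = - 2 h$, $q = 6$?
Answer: $14155$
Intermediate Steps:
$Q{\left(T \right)} = \sqrt{- T}$ ($Q{\left(T \right)} = \sqrt{T - 2 T} = \sqrt{- T}$)
$t{\left(k,C \right)} = -2384 + 149 k$ ($t{\left(k,C \right)} = \left(-16 + k\right) 149 = -2384 + 149 k$)
$Q{\left(0 \cdot 17 \right)} - t{\left(-79,0 \right)} = \sqrt{- 0 \cdot 17} - \left(-2384 + 149 \left(-79\right)\right) = \sqrt{\left(-1\right) 0} - \left(-2384 - 11771\right) = \sqrt{0} - -14155 = 0 + 14155 = 14155$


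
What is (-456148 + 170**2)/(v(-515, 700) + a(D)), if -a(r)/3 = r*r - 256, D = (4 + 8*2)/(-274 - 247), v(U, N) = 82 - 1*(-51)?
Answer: -115972624368/244567141 ≈ -474.20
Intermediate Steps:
v(U, N) = 133 (v(U, N) = 82 + 51 = 133)
D = -20/521 (D = (4 + 16)/(-521) = 20*(-1/521) = -20/521 ≈ -0.038388)
a(r) = 768 - 3*r**2 (a(r) = -3*(r*r - 256) = -3*(r**2 - 256) = -3*(-256 + r**2) = 768 - 3*r**2)
(-456148 + 170**2)/(v(-515, 700) + a(D)) = (-456148 + 170**2)/(133 + (768 - 3*(-20/521)**2)) = (-456148 + 28900)/(133 + (768 - 3*400/271441)) = -427248/(133 + (768 - 1200/271441)) = -427248/(133 + 208465488/271441) = -427248/244567141/271441 = -427248*271441/244567141 = -115972624368/244567141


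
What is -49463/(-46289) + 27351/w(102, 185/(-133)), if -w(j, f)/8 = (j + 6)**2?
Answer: 124053371/159974784 ≈ 0.77546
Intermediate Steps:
w(j, f) = -8*(6 + j)**2 (w(j, f) = -8*(j + 6)**2 = -8*(6 + j)**2)
-49463/(-46289) + 27351/w(102, 185/(-133)) = -49463/(-46289) + 27351/((-8*(6 + 102)**2)) = -49463*(-1/46289) + 27351/((-8*108**2)) = 49463/46289 + 27351/((-8*11664)) = 49463/46289 + 27351/(-93312) = 49463/46289 + 27351*(-1/93312) = 49463/46289 - 1013/3456 = 124053371/159974784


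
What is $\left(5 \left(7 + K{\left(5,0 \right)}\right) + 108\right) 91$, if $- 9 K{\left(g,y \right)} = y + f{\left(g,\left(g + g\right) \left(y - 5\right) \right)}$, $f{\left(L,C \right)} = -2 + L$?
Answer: $\frac{38584}{3} \approx 12861.0$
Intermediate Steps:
$K{\left(g,y \right)} = \frac{2}{9} - \frac{g}{9} - \frac{y}{9}$ ($K{\left(g,y \right)} = - \frac{y + \left(-2 + g\right)}{9} = - \frac{-2 + g + y}{9} = \frac{2}{9} - \frac{g}{9} - \frac{y}{9}$)
$\left(5 \left(7 + K{\left(5,0 \right)}\right) + 108\right) 91 = \left(5 \left(7 - \frac{1}{3}\right) + 108\right) 91 = \left(5 \cdot \frac{20}{3} + 108\right) 91 = \left(\frac{100}{3} + 108\right) 91 = \frac{424}{3} \cdot 91 = \frac{38584}{3}$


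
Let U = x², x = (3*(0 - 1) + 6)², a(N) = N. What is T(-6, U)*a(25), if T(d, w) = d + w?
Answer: 1875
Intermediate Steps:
x = 9 (x = (3*(-1) + 6)² = (-3 + 6)² = 3² = 9)
U = 81 (U = 9² = 81)
T(-6, U)*a(25) = (-6 + 81)*25 = 75*25 = 1875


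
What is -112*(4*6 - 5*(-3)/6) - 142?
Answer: -3110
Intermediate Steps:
-112*(4*6 - 5*(-3)/6) - 142 = -112*(24 + 15*(1/6)) - 142 = -112*(24 + 5/2) - 142 = -112*53/2 - 142 = -2968 - 142 = -3110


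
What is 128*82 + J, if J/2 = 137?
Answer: 10770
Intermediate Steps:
J = 274 (J = 2*137 = 274)
128*82 + J = 128*82 + 274 = 10496 + 274 = 10770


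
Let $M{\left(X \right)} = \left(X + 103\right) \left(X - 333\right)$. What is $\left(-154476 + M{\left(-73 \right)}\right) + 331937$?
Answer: $165281$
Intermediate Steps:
$M{\left(X \right)} = \left(-333 + X\right) \left(103 + X\right)$ ($M{\left(X \right)} = \left(103 + X\right) \left(-333 + X\right) = \left(-333 + X\right) \left(103 + X\right)$)
$\left(-154476 + M{\left(-73 \right)}\right) + 331937 = \left(-154476 - \left(17509 - 5329\right)\right) + 331937 = \left(-154476 + \left(-34299 + 5329 + 16790\right)\right) + 331937 = \left(-154476 - 12180\right) + 331937 = -166656 + 331937 = 165281$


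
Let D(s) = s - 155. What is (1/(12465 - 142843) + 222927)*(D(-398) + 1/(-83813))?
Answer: -673555702518509475/5463685657 ≈ -1.2328e+8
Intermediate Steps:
D(s) = -155 + s
(1/(12465 - 142843) + 222927)*(D(-398) + 1/(-83813)) = (1/(12465 - 142843) + 222927)*((-155 - 398) + 1/(-83813)) = (1/(-130378) + 222927)*(-553 - 1/83813) = (-1/130378 + 222927)*(-46348590/83813) = (29064776405/130378)*(-46348590/83813) = -673555702518509475/5463685657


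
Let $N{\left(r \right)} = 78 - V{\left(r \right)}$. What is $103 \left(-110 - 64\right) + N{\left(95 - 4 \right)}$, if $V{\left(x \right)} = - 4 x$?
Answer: $-17480$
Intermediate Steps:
$N{\left(r \right)} = 78 + 4 r$ ($N{\left(r \right)} = 78 - - 4 r = 78 + 4 r$)
$103 \left(-110 - 64\right) + N{\left(95 - 4 \right)} = 103 \left(-110 - 64\right) + \left(78 + 4 \left(95 - 4\right)\right) = 103 \left(-174\right) + \left(78 + 4 \cdot 91\right) = -17922 + \left(78 + 364\right) = -17922 + 442 = -17480$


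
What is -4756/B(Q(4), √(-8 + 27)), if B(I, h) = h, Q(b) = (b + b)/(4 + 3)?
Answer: -4756*√19/19 ≈ -1091.1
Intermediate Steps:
Q(b) = 2*b/7 (Q(b) = (2*b)/7 = (2*b)*(⅐) = 2*b/7)
-4756/B(Q(4), √(-8 + 27)) = -4756/√(-8 + 27) = -4756*√19/19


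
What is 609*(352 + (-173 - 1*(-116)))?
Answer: 179655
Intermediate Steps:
609*(352 + (-173 - 1*(-116))) = 609*(352 + (-173 + 116)) = 609*(352 - 57) = 609*295 = 179655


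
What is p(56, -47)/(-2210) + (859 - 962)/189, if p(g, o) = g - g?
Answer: -103/189 ≈ -0.54497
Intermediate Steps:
p(g, o) = 0
p(56, -47)/(-2210) + (859 - 962)/189 = 0/(-2210) + (859 - 962)/189 = 0*(-1/2210) - 103*1/189 = 0 - 103/189 = -103/189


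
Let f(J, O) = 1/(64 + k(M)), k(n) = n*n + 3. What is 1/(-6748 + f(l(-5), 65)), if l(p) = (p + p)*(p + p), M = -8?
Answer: -131/883987 ≈ -0.00014819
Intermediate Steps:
k(n) = 3 + n**2 (k(n) = n**2 + 3 = 3 + n**2)
l(p) = 4*p**2 (l(p) = (2*p)*(2*p) = 4*p**2)
f(J, O) = 1/131 (f(J, O) = 1/(64 + (3 + (-8)**2)) = 1/(64 + (3 + 64)) = 1/(64 + 67) = 1/131)
1/(-6748 + f(l(-5), 65)) = 1/(-6748 + 1/131) = 1/(-883987/131) = -131/883987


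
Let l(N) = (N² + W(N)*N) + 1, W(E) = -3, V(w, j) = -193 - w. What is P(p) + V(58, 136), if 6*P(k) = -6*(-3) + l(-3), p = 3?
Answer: -1469/6 ≈ -244.83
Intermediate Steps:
l(N) = 1 + N² - 3*N (l(N) = (N² - 3*N) + 1 = 1 + N² - 3*N)
P(k) = 37/6 (P(k) = (-6*(-3) + (1 + (-3)² - 3*(-3)))/6 = (18 + (1 + 9 + 9))/6 = (18 + 19)/6 = (⅙)*37 = 37/6)
P(p) + V(58, 136) = 37/6 + (-193 - 1*58) = 37/6 + (-193 - 58) = 37/6 - 251 = -1469/6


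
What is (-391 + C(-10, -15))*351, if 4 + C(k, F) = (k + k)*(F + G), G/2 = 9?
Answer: -159705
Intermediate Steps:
G = 18 (G = 2*9 = 18)
C(k, F) = -4 + 2*k*(18 + F) (C(k, F) = -4 + (k + k)*(F + 18) = -4 + (2*k)*(18 + F) = -4 + 2*k*(18 + F))
(-391 + C(-10, -15))*351 = (-391 + (-4 + 36*(-10) + 2*(-15)*(-10)))*351 = (-391 + (-4 - 360 + 300))*351 = (-391 - 64)*351 = -455*351 = -159705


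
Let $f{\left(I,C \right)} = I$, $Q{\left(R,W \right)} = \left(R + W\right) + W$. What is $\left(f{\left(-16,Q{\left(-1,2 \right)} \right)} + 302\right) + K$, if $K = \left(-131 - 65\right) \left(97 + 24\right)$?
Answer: $-23430$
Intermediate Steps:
$Q{\left(R,W \right)} = R + 2 W$
$K = -23716$ ($K = \left(-196\right) 121 = -23716$)
$\left(f{\left(-16,Q{\left(-1,2 \right)} \right)} + 302\right) + K = \left(-16 + 302\right) - 23716 = 286 - 23716 = -23430$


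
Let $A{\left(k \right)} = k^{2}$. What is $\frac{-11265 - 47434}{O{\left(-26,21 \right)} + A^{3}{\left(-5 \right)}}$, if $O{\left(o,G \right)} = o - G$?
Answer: $- \frac{58699}{15578} \approx -3.7681$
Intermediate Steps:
$\frac{-11265 - 47434}{O{\left(-26,21 \right)} + A^{3}{\left(-5 \right)}} = \frac{-11265 - 47434}{\left(-26 - 21\right) + \left(\left(-5\right)^{2}\right)^{3}} = - \frac{58699}{\left(-26 - 21\right) + 25^{3}} = - \frac{58699}{-47 + 15625} = - \frac{58699}{15578}$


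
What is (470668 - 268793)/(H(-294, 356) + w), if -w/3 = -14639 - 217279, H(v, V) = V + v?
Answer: 201875/695816 ≈ 0.29013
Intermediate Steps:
w = 695754 (w = -3*(-14639 - 217279) = -3*(-231918) = 695754)
(470668 - 268793)/(H(-294, 356) + w) = (470668 - 268793)/((356 - 294) + 695754) = 201875/(62 + 695754) = 201875/695816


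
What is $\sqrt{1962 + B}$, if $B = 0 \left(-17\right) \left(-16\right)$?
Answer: $3 \sqrt{218} \approx 44.294$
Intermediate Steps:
$B = 0$ ($B = 0 \left(-16\right) = 0$)
$\sqrt{1962 + B} = \sqrt{1962 + 0} = \sqrt{1962} = 3 \sqrt{218}$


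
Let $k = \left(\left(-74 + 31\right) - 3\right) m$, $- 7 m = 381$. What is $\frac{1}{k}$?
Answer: $\frac{7}{17526} \approx 0.00039941$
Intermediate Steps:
$m = - \frac{381}{7}$ ($m = \left(- \frac{1}{7}\right) 381 = - \frac{381}{7} \approx -54.429$)
$k = \frac{17526}{7}$ ($k = \left(\left(-74 + 31\right) - 3\right) \left(- \frac{381}{7}\right) = \left(-43 - 3\right) \left(- \frac{381}{7}\right) = \left(-46\right) \left(- \frac{381}{7}\right) = \frac{17526}{7} \approx 2503.7$)
$\frac{1}{k} = \frac{1}{\frac{17526}{7}} = \frac{7}{17526}$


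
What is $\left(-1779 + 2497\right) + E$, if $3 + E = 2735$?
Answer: $3450$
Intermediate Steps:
$E = 2732$ ($E = -3 + 2735 = 2732$)
$\left(-1779 + 2497\right) + E = \left(-1779 + 2497\right) + 2732 = 718 + 2732 = 3450$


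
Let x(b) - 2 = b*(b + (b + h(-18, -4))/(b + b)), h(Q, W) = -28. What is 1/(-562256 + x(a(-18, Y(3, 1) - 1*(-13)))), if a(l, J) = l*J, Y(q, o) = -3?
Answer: -1/529958 ≈ -1.8869e-6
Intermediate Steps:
a(l, J) = J*l
x(b) = 2 + b*(b + (-28 + b)/(2*b)) (x(b) = 2 + b*(b + (b - 28)/(b + b)) = 2 + b*(b + (-28 + b)/((2*b))) = 2 + b*(b + (-28 + b)*(1/(2*b))) = 2 + b*(b + (-28 + b)/(2*b)))
1/(-562256 + x(a(-18, Y(3, 1) - 1*(-13)))) = 1/(-562256 + (-12 + ((-3 - 1*(-13))*(-18))**2 + ((-3 - 1*(-13))*(-18))/2)) = 1/(-562256 + (-12 + ((-3 + 13)*(-18))**2 + ((-3 + 13)*(-18))/2)) = 1/(-562256 + (-12 + (10*(-18))**2 + (10*(-18))/2)) = 1/(-562256 + (-12 + (-180)**2 + (1/2)*(-180))) = 1/(-562256 + (-12 + 32400 - 90)) = 1/(-562256 + 32298) = 1/(-529958) = -1/529958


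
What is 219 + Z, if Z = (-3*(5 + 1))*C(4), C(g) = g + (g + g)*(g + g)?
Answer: -1005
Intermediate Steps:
C(g) = g + 4*g² (C(g) = g + (2*g)*(2*g) = g + 4*g²)
Z = -1224 (Z = (-3*(5 + 1))*(4*(1 + 4*4)) = (-3*6)*(4*(1 + 16)) = -72*17 = -18*68 = -1224)
219 + Z = 219 - 1224 = -1005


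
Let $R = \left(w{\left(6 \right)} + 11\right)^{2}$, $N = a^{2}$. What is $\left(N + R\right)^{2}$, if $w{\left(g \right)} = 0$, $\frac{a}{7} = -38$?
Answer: $5023549129$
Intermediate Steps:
$a = -266$ ($a = 7 \left(-38\right) = -266$)
$N = 70756$ ($N = \left(-266\right)^{2} = 70756$)
$R = 121$ ($R = \left(0 + 11\right)^{2} = 11^{2} = 121$)
$\left(N + R\right)^{2} = \left(70756 + 121\right)^{2} = 70877^{2} = 5023549129$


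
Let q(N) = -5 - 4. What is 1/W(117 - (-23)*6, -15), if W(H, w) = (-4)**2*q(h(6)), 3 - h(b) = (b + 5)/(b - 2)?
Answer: -1/144 ≈ -0.0069444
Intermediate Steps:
h(b) = 3 - (5 + b)/(-2 + b) (h(b) = 3 - (b + 5)/(b - 2) = 3 - (5 + b)/(-2 + b))
q(N) = -9
W(H, w) = -144 (W(H, w) = (-4)**2*(-9) = 16*(-9) = -144)
1/W(117 - (-23)*6, -15) = 1/(-144) = -1/144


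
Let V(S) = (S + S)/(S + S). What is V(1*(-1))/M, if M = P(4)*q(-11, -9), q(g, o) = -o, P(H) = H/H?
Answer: 1/9 ≈ 0.11111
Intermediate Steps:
P(H) = 1
M = 9 (M = 1*(-1*(-9)) = 1*9 = 9)
V(S) = 1 (V(S) = (2*S)/((2*S)) = (2*S)*(1/(2*S)) = 1)
V(1*(-1))/M = 1/9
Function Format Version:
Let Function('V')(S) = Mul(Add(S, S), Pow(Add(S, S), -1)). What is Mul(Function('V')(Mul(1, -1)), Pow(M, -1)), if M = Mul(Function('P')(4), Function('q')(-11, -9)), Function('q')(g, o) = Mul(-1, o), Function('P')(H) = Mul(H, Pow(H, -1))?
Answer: Rational(1, 9) ≈ 0.11111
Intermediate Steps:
Function('P')(H) = 1
M = 9 (M = Mul(1, Mul(-1, -9)) = Mul(1, 9) = 9)
Function('V')(S) = 1 (Function('V')(S) = Mul(Mul(2, S), Pow(Mul(2, S), -1)) = Mul(Mul(2, S), Mul(Rational(1, 2), Pow(S, -1))) = 1)
Mul(Function('V')(Mul(1, -1)), Pow(M, -1)) = Mul(1, Pow(9, -1)) = Mul(1, Rational(1, 9)) = Rational(1, 9)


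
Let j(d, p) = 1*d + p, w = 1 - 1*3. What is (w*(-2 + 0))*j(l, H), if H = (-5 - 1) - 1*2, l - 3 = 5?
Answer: 0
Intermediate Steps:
l = 8 (l = 3 + 5 = 8)
H = -8 (H = -6 - 2 = -8)
w = -2 (w = 1 - 3 = -2)
j(d, p) = d + p
(w*(-2 + 0))*j(l, H) = (-2*(-2 + 0))*(8 - 8) = -2*(-2)*0 = 4*0 = 0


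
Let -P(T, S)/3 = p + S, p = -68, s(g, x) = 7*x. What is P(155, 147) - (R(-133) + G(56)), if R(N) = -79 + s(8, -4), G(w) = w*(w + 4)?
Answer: -3490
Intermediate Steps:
G(w) = w*(4 + w)
R(N) = -107 (R(N) = -79 + 7*(-4) = -79 - 28 = -107)
P(T, S) = 204 - 3*S (P(T, S) = -3*(-68 + S) = 204 - 3*S)
P(155, 147) - (R(-133) + G(56)) = (204 - 3*147) - (-107 + 56*(4 + 56)) = (204 - 441) - (-107 + 56*60) = -237 - (-107 + 3360) = -237 - 1*3253 = -237 - 3253 = -3490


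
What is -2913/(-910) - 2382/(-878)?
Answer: 2362617/399490 ≈ 5.9141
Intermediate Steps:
-2913/(-910) - 2382/(-878) = -2913*(-1/910) - 2382*(-1/878) = 2913/910 + 1191/439 = 2362617/399490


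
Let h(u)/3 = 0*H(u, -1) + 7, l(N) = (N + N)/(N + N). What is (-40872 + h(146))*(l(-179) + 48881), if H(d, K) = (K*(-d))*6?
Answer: -1996878582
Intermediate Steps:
H(d, K) = -6*K*d (H(d, K) = -K*d*6 = -6*K*d)
l(N) = 1 (l(N) = (2*N)/((2*N)) = (2*N)*(1/(2*N)) = 1)
h(u) = 21 (h(u) = 3*(0*(-6*(-1)*u) + 7) = 3*(0*(6*u) + 7) = 3*(0 + 7) = 3*7 = 21)
(-40872 + h(146))*(l(-179) + 48881) = (-40872 + 21)*(1 + 48881) = -40851*48882 = -1996878582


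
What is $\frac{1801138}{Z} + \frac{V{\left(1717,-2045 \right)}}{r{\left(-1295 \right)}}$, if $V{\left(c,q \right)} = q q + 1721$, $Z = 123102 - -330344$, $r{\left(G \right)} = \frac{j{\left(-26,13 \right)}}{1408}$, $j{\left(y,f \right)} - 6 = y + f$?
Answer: $- \frac{190794346764583}{226723} \approx -8.4153 \cdot 10^{8}$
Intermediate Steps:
$j{\left(y,f \right)} = 6 + f + y$ ($j{\left(y,f \right)} = 6 + \left(y + f\right) = 6 + \left(f + y\right) = 6 + f + y$)
$r{\left(G \right)} = - \frac{7}{1408}$ ($r{\left(G \right)} = \frac{6 + 13 - 26}{1408} = \left(-7\right) \frac{1}{1408} = - \frac{7}{1408}$)
$Z = 453446$ ($Z = 123102 + 330344 = 453446$)
$V{\left(c,q \right)} = 1721 + q^{2}$ ($V{\left(c,q \right)} = q^{2} + 1721 = 1721 + q^{2}$)
$\frac{1801138}{Z} + \frac{V{\left(1717,-2045 \right)}}{r{\left(-1295 \right)}} = \frac{1801138}{453446} + \frac{1721 + \left(-2045\right)^{2}}{- \frac{7}{1408}} = 1801138 \cdot \frac{1}{453446} + \left(1721 + 4182025\right) \left(- \frac{1408}{7}\right) = \frac{900569}{226723} + 4183746 \left(- \frac{1408}{7}\right) = \frac{900569}{226723} - 841530624 = - \frac{190794346764583}{226723}$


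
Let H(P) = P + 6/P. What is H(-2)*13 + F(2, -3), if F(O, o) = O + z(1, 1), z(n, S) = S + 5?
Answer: -57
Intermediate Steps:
z(n, S) = 5 + S
F(O, o) = 6 + O (F(O, o) = O + (5 + 1) = O + 6 = 6 + O)
H(-2)*13 + F(2, -3) = (-2 + 6/(-2))*13 + (6 + 2) = (-2 + 6*(-½))*13 + 8 = (-2 - 3)*13 + 8 = -5*13 + 8 = -65 + 8 = -57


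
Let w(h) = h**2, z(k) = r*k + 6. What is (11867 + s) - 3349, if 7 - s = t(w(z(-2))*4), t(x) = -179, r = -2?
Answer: 8704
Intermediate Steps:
z(k) = 6 - 2*k (z(k) = -2*k + 6 = 6 - 2*k)
s = 186 (s = 7 - 1*(-179) = 7 + 179 = 186)
(11867 + s) - 3349 = (11867 + 186) - 3349 = 12053 - 3349 = 8704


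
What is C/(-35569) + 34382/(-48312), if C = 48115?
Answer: -1773732619/859204764 ≈ -2.0644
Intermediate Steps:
C/(-35569) + 34382/(-48312) = 48115/(-35569) + 34382/(-48312) = 48115*(-1/35569) + 34382*(-1/48312) = -48115/35569 - 17191/24156 = -1773732619/859204764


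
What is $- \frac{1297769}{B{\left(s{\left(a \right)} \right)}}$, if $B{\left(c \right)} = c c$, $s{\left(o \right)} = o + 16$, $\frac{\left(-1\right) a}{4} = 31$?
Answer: $- \frac{1297769}{11664} \approx -111.26$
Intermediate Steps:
$a = -124$ ($a = \left(-4\right) 31 = -124$)
$s{\left(o \right)} = 16 + o$
$B{\left(c \right)} = c^{2}$
$- \frac{1297769}{B{\left(s{\left(a \right)} \right)}} = - \frac{1297769}{\left(16 - 124\right)^{2}} = - \frac{1297769}{\left(-108\right)^{2}} = - \frac{1297769}{11664}$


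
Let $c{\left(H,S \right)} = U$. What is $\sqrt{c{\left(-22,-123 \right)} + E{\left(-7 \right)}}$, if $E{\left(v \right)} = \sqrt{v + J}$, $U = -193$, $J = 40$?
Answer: $\sqrt{-193 + \sqrt{33}} \approx 13.684 i$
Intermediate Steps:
$c{\left(H,S \right)} = -193$
$E{\left(v \right)} = \sqrt{40 + v}$ ($E{\left(v \right)} = \sqrt{v + 40} = \sqrt{40 + v}$)
$\sqrt{c{\left(-22,-123 \right)} + E{\left(-7 \right)}} = \sqrt{-193 + \sqrt{40 - 7}} = \sqrt{-193 + \sqrt{33}}$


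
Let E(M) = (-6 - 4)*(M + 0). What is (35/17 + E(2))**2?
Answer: 93025/289 ≈ 321.89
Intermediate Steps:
E(M) = -10*M
(35/17 + E(2))**2 = (35/17 - 10*2)**2 = (35*(1/17) - 20)**2 = (35/17 - 20)**2 = (-305/17)**2 = 93025/289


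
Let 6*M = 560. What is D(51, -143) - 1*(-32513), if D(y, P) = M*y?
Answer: 37273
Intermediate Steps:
M = 280/3 (M = (1/6)*560 = 280/3 ≈ 93.333)
D(y, P) = 280*y/3
D(51, -143) - 1*(-32513) = (280/3)*51 - 1*(-32513) = 4760 + 32513 = 37273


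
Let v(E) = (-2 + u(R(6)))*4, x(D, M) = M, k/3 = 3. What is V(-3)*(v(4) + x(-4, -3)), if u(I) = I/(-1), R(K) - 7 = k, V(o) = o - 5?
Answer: 600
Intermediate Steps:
V(o) = -5 + o
k = 9 (k = 3*3 = 9)
R(K) = 16 (R(K) = 7 + 9 = 16)
u(I) = -I (u(I) = I*(-1) = -I)
v(E) = -72 (v(E) = (-2 - 1*16)*4 = (-2 - 16)*4 = -18*4 = -72)
V(-3)*(v(4) + x(-4, -3)) = (-5 - 3)*(-72 - 3) = -8*(-75) = 600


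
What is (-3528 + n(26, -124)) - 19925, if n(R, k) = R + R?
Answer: -23401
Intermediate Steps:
n(R, k) = 2*R
(-3528 + n(26, -124)) - 19925 = (-3528 + 2*26) - 19925 = (-3528 + 52) - 19925 = -3476 - 19925 = -23401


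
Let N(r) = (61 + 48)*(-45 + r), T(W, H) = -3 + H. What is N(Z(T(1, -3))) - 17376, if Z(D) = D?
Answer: -22935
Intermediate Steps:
N(r) = -4905 + 109*r (N(r) = 109*(-45 + r) = -4905 + 109*r)
N(Z(T(1, -3))) - 17376 = (-4905 + 109*(-3 - 3)) - 17376 = (-4905 + 109*(-6)) - 17376 = (-4905 - 654) - 17376 = -5559 - 17376 = -22935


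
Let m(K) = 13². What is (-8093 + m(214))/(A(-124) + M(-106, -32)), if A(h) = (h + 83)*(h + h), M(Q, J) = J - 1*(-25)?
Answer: -7924/10161 ≈ -0.77984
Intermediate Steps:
M(Q, J) = 25 + J (M(Q, J) = J + 25 = 25 + J)
m(K) = 169
A(h) = 2*h*(83 + h) (A(h) = (83 + h)*(2*h) = 2*h*(83 + h))
(-8093 + m(214))/(A(-124) + M(-106, -32)) = (-8093 + 169)/(2*(-124)*(83 - 124) + (25 - 32)) = -7924/(2*(-124)*(-41) - 7) = -7924/(10168 - 7) = -7924/10161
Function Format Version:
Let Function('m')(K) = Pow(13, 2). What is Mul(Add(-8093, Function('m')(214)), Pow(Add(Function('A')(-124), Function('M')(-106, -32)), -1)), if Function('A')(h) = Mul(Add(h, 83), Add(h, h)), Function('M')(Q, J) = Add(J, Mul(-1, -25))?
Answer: Rational(-7924, 10161) ≈ -0.77984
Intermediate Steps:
Function('M')(Q, J) = Add(25, J) (Function('M')(Q, J) = Add(J, 25) = Add(25, J))
Function('m')(K) = 169
Function('A')(h) = Mul(2, h, Add(83, h)) (Function('A')(h) = Mul(Add(83, h), Mul(2, h)) = Mul(2, h, Add(83, h)))
Mul(Add(-8093, Function('m')(214)), Pow(Add(Function('A')(-124), Function('M')(-106, -32)), -1)) = Mul(Add(-8093, 169), Pow(Add(Mul(2, -124, Add(83, -124)), Add(25, -32)), -1)) = Mul(-7924, Pow(Add(Mul(2, -124, -41), -7), -1)) = Mul(-7924, Pow(Add(10168, -7), -1)) = Mul(-7924, Pow(10161, -1)) = Mul(-7924, Rational(1, 10161)) = Rational(-7924, 10161)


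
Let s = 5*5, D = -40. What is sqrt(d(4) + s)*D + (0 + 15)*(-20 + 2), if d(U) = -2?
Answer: -270 - 40*sqrt(23) ≈ -461.83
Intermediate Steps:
s = 25
sqrt(d(4) + s)*D + (0 + 15)*(-20 + 2) = sqrt(-2 + 25)*(-40) + (0 + 15)*(-20 + 2) = sqrt(23)*(-40) + 15*(-18) = -40*sqrt(23) - 270 = -270 - 40*sqrt(23)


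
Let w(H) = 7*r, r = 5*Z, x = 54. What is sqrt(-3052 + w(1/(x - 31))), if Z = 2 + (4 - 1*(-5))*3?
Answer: I*sqrt(2037) ≈ 45.133*I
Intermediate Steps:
Z = 29 (Z = 2 + (4 + 5)*3 = 2 + 9*3 = 2 + 27 = 29)
r = 145 (r = 5*29 = 145)
w(H) = 1015 (w(H) = 7*145 = 1015)
sqrt(-3052 + w(1/(x - 31))) = sqrt(-3052 + 1015) = sqrt(-2037) = I*sqrt(2037)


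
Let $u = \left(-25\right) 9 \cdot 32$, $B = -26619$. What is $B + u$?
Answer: $-33819$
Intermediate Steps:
$u = -7200$ ($u = \left(-225\right) 32 = -7200$)
$B + u = -26619 - 7200 = -33819$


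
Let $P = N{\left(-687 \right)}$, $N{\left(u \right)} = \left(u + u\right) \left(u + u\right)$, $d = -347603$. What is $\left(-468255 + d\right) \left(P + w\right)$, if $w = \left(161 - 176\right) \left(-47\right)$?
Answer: $-1540813917498$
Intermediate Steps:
$N{\left(u \right)} = 4 u^{2}$ ($N{\left(u \right)} = 2 u 2 u = 4 u^{2}$)
$P = 1887876$ ($P = 4 \left(-687\right)^{2} = 4 \cdot 471969 = 1887876$)
$w = 705$ ($w = \left(-15\right) \left(-47\right) = 705$)
$\left(-468255 + d\right) \left(P + w\right) = \left(-468255 - 347603\right) \left(1887876 + 705\right) = \left(-815858\right) 1888581 = -1540813917498$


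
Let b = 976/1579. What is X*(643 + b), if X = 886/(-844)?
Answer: -450208939/666338 ≈ -675.65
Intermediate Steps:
b = 976/1579 (b = 976*(1/1579) = 976/1579 ≈ 0.61811)
X = -443/422 (X = 886*(-1/844) = -443/422 ≈ -1.0498)
X*(643 + b) = -443*(643 + 976/1579)/422 = -443/422*1016273/1579 = -450208939/666338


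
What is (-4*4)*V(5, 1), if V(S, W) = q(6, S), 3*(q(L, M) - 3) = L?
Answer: -80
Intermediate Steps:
q(L, M) = 3 + L/3
V(S, W) = 5 (V(S, W) = 3 + (⅓)*6 = 3 + 2 = 5)
(-4*4)*V(5, 1) = -4*4*5 = -16*5 = -80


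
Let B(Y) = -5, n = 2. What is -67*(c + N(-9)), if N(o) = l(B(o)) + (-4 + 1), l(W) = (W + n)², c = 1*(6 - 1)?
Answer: -737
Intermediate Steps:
c = 5 (c = 1*5 = 5)
l(W) = (2 + W)² (l(W) = (W + 2)² = (2 + W)²)
N(o) = 6 (N(o) = (2 - 5)² + (-4 + 1) = (-3)² - 3 = 9 - 3 = 6)
-67*(c + N(-9)) = -67*(5 + 6) = -67*11 = -737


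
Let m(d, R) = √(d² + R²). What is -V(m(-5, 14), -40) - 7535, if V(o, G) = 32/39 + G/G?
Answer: -293936/39 ≈ -7536.8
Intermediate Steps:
m(d, R) = √(R² + d²)
V(o, G) = 71/39 (V(o, G) = 32*(1/39) + 1 = 32/39 + 1 = 71/39)
-V(m(-5, 14), -40) - 7535 = -1*71/39 - 7535 = -71/39 - 7535 = -293936/39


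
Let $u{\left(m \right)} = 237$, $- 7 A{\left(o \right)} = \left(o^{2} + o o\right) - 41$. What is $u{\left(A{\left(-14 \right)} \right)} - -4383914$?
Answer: $4384151$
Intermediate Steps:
$A{\left(o \right)} = \frac{41}{7} - \frac{2 o^{2}}{7}$ ($A{\left(o \right)} = - \frac{\left(o^{2} + o o\right) - 41}{7} = - \frac{\left(o^{2} + o^{2}\right) - 41}{7} = - \frac{2 o^{2} - 41}{7} = - \frac{-41 + 2 o^{2}}{7} = \frac{41}{7} - \frac{2 o^{2}}{7}$)
$u{\left(A{\left(-14 \right)} \right)} - -4383914 = 237 - -4383914 = 237 + 4383914 = 4384151$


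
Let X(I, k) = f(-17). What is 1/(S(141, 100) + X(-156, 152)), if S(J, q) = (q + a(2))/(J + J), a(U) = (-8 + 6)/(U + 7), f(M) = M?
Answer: -1269/21124 ≈ -0.060074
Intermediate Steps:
X(I, k) = -17
a(U) = -2/(7 + U)
S(J, q) = (-2/9 + q)/(2*J) (S(J, q) = (q - 2/(7 + 2))/(J + J) = (q - 2/9)/((2*J)) = (q - 2*⅑)*(1/(2*J)) = (q - 2/9)*(1/(2*J)) = (-2/9 + q)*(1/(2*J)) = (-2/9 + q)/(2*J))
1/(S(141, 100) + X(-156, 152)) = 1/((1/18)*(-2 + 9*100)/141 - 17) = 1/((1/18)*(1/141)*(-2 + 900) - 17) = 1/((1/18)*(1/141)*898 - 17) = 1/(449/1269 - 17) = 1/(-21124/1269) = -1269/21124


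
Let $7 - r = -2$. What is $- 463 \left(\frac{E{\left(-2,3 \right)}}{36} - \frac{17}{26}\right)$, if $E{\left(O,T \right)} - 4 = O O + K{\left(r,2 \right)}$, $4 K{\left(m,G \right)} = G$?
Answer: $\frac{181033}{936} \approx 193.41$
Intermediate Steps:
$r = 9$ ($r = 7 - -2 = 7 + 2 = 9$)
$K{\left(m,G \right)} = \frac{G}{4}$
$E{\left(O,T \right)} = \frac{9}{2} + O^{2}$ ($E{\left(O,T \right)} = 4 + \left(O O + \frac{1}{4} \cdot 2\right) = 4 + \left(O^{2} + \frac{1}{2}\right) = 4 + \left(\frac{1}{2} + O^{2}\right) = \frac{9}{2} + O^{2}$)
$- 463 \left(\frac{E{\left(-2,3 \right)}}{36} - \frac{17}{26}\right) = - 463 \left(\frac{\frac{9}{2} + \left(-2\right)^{2}}{36} - \frac{17}{26}\right) = - 463 \left(\left(\frac{9}{2} + 4\right) \frac{1}{36} - \frac{17}{26}\right) = - 463 \left(\frac{17}{2} \cdot \frac{1}{36} - \frac{17}{26}\right) = - 463 \left(\frac{17}{72} - \frac{17}{26}\right) = \left(-463\right) \left(- \frac{391}{936}\right) = \frac{181033}{936}$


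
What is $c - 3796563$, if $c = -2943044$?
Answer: $-6739607$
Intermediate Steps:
$c - 3796563 = -2943044 - 3796563 = -6739607$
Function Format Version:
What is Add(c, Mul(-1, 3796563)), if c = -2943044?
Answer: -6739607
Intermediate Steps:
Add(c, Mul(-1, 3796563)) = Add(-2943044, Mul(-1, 3796563)) = Add(-2943044, -3796563) = -6739607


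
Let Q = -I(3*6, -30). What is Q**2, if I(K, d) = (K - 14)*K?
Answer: 5184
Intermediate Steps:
I(K, d) = K*(-14 + K) (I(K, d) = (-14 + K)*K = K*(-14 + K))
Q = -72 (Q = -3*6*(-14 + 3*6) = -18*(-14 + 18) = -18*4 = -1*72 = -72)
Q**2 = (-72)**2 = 5184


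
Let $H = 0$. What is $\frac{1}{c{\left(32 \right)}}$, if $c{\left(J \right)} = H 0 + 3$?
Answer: $\frac{1}{3} \approx 0.33333$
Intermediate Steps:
$c{\left(J \right)} = 3$ ($c{\left(J \right)} = 0 \cdot 0 + 3 = 0 + 3 = 3$)
$\frac{1}{c{\left(32 \right)}} = \frac{1}{3}$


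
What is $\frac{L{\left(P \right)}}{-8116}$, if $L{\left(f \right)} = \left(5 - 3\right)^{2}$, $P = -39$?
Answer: $- \frac{1}{2029} \approx -0.00049285$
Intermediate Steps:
$L{\left(f \right)} = 4$ ($L{\left(f \right)} = 2^{2} = 4$)
$\frac{L{\left(P \right)}}{-8116} = \frac{4}{-8116} = 4 \left(- \frac{1}{8116}\right) = - \frac{1}{2029}$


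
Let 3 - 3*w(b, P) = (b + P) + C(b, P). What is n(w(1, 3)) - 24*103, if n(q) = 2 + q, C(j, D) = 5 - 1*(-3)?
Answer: -2473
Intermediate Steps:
C(j, D) = 8 (C(j, D) = 5 + 3 = 8)
w(b, P) = -5/3 - P/3 - b/3 (w(b, P) = 1 - ((b + P) + 8)/3 = 1 - ((P + b) + 8)/3 = 1 - (8 + P + b)/3 = 1 + (-8/3 - P/3 - b/3) = -5/3 - P/3 - b/3)
n(w(1, 3)) - 24*103 = (2 + (-5/3 - 1/3*3 - 1/3*1)) - 24*103 = (2 + (-5/3 - 1 - 1/3)) - 2472 = (2 - 3) - 2472 = -1 - 2472 = -2473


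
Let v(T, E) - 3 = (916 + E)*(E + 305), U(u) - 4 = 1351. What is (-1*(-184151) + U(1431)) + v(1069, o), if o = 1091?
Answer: 2987281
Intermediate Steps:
U(u) = 1355 (U(u) = 4 + 1351 = 1355)
v(T, E) = 3 + (305 + E)*(916 + E) (v(T, E) = 3 + (916 + E)*(E + 305) = 3 + (916 + E)*(305 + E) = 3 + (305 + E)*(916 + E))
(-1*(-184151) + U(1431)) + v(1069, o) = (-1*(-184151) + 1355) + (279383 + 1091² + 1221*1091) = (184151 + 1355) + (279383 + 1190281 + 1332111) = 185506 + 2801775 = 2987281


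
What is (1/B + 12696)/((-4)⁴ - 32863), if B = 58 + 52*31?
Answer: -21202321/54453690 ≈ -0.38936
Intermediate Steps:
B = 1670 (B = 58 + 1612 = 1670)
(1/B + 12696)/((-4)⁴ - 32863) = (1/1670 + 12696)/((-4)⁴ - 32863) = (1/1670 + 12696)/(256 - 32863) = (21202321/1670)/(-32607) = (21202321/1670)*(-1/32607) = -21202321/54453690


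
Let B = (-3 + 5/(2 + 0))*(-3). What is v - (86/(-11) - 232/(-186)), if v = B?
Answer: 16513/2046 ≈ 8.0709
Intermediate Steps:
B = 3/2 (B = (-3 + 5/2)*(-3) = -½*(-3) = 3/2 ≈ 1.5000)
v = 3/2 ≈ 1.5000
v - (86/(-11) - 232/(-186)) = 3/2 - (86/(-11) - 232/(-186)) = 3/2 - (86*(-1/11) - 232*(-1/186)) = 3/2 - (-86/11 + 116/93) = 3/2 - 1*(-6722/1023) = 3/2 + 6722/1023 = 16513/2046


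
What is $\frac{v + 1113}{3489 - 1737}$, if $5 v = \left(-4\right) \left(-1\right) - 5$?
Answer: $\frac{1391}{2190} \approx 0.63516$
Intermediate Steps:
$v = - \frac{1}{5}$ ($v = \frac{\left(-4\right) \left(-1\right) - 5}{5} = \frac{4 - 5}{5} = \frac{1}{5} \left(-1\right) = - \frac{1}{5} \approx -0.2$)
$\frac{v + 1113}{3489 - 1737} = \frac{- \frac{1}{5} + 1113}{3489 - 1737} = \frac{5564}{5 \cdot 1752} = \frac{5564}{5} \cdot \frac{1}{1752} = \frac{1391}{2190}$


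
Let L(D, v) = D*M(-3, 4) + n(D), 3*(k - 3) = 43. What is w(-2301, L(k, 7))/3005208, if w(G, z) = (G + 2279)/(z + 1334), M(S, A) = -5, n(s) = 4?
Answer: -11/1880258472 ≈ -5.8503e-9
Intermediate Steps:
k = 52/3 (k = 3 + (⅓)*43 = 3 + 43/3 = 52/3 ≈ 17.333)
L(D, v) = 4 - 5*D (L(D, v) = D*(-5) + 4 = -5*D + 4 = 4 - 5*D)
w(G, z) = (2279 + G)/(1334 + z)
w(-2301, L(k, 7))/3005208 = ((2279 - 2301)/(1334 + (4 - 5*52/3)))/3005208 = (-22/(1334 + (4 - 260/3)))*(1/3005208) = (-22/(1334 - 248/3))*(1/3005208) = (-22/(3754/3))*(1/3005208) = ((3/3754)*(-22))*(1/3005208) = -33/1877*1/3005208 = -11/1880258472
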